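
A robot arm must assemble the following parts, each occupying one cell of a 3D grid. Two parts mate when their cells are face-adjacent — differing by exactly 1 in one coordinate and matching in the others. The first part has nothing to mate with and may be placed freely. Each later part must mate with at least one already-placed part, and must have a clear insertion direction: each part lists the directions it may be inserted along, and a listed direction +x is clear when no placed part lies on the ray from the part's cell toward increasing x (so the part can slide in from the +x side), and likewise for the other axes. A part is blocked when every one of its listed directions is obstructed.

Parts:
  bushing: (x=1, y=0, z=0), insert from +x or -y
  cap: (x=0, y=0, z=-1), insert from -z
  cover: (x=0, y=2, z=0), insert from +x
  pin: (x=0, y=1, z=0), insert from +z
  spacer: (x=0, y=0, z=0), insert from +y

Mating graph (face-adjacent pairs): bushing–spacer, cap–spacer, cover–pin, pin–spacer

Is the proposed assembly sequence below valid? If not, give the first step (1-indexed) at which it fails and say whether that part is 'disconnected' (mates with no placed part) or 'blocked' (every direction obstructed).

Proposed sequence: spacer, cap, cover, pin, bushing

1. spacer@(0, 0, 0) [+y clear] — {spacer}
2. cap@(0, 0, -1) [-z clear] — {cap, spacer}
3. cover@(0, 2, 0) — no placed neighbour ⇒ disconnected

Invalid at step 3 (disconnected)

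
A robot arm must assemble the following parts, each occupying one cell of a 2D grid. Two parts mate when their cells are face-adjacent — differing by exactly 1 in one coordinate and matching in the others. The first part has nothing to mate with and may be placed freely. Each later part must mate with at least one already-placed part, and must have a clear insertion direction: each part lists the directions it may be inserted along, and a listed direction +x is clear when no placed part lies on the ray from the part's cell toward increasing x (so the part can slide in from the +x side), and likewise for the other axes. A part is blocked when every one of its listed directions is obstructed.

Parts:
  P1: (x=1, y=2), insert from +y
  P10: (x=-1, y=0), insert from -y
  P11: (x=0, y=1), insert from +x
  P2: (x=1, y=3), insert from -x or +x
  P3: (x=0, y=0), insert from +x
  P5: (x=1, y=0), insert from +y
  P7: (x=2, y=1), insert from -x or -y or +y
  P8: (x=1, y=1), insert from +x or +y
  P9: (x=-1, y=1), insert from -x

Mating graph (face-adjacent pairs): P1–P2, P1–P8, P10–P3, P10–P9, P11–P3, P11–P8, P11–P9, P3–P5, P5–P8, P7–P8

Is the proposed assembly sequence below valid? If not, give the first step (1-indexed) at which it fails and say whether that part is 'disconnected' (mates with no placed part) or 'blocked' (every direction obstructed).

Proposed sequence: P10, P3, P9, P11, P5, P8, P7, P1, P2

1. P10@(-1, 0) [-y clear] — {P10}
2. P3@(0, 0) [+x clear] — {P10, P3}
3. P9@(-1, 1) [-x clear] — {P10, P3, P9}
4. P11@(0, 1) [+x clear] — {P10, P11, P3, P9}
5. P5@(1, 0) [+y clear] — {P10, P11, P3, P5, P9}
6. P8@(1, 1) [+x clear] — {P10, P11, P3, P5, P8, P9}
7. P7@(2, 1) [-y clear] — {P10, P11, P3, P5, P7, P8, P9}
8. P1@(1, 2) [+y clear] — {P1, P10, P11, P3, P5, P7, P8, P9}
9. P2@(1, 3) [-x clear] — {P1, P10, P11, P2, P3, P5, P7, P8, P9}

Valid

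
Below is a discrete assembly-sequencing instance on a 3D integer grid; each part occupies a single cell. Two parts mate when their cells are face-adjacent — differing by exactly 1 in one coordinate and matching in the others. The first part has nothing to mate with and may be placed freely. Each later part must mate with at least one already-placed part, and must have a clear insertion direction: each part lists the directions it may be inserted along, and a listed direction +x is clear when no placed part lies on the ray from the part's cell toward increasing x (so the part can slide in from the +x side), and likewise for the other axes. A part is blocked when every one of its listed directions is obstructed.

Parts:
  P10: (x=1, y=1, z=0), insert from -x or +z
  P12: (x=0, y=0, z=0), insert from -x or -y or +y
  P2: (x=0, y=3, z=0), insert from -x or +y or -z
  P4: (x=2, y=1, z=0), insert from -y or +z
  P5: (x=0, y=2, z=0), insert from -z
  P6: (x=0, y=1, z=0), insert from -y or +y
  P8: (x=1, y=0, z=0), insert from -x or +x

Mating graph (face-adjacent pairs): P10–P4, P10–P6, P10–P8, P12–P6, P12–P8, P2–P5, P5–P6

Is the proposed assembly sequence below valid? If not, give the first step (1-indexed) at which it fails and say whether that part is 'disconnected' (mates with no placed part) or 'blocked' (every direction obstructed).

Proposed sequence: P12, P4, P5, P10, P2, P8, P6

Invalid at step 2 (disconnected)

1. P12@(0, 0, 0) [-x clear] — {P12}
2. P4@(2, 1, 0) — no placed neighbour ⇒ disconnected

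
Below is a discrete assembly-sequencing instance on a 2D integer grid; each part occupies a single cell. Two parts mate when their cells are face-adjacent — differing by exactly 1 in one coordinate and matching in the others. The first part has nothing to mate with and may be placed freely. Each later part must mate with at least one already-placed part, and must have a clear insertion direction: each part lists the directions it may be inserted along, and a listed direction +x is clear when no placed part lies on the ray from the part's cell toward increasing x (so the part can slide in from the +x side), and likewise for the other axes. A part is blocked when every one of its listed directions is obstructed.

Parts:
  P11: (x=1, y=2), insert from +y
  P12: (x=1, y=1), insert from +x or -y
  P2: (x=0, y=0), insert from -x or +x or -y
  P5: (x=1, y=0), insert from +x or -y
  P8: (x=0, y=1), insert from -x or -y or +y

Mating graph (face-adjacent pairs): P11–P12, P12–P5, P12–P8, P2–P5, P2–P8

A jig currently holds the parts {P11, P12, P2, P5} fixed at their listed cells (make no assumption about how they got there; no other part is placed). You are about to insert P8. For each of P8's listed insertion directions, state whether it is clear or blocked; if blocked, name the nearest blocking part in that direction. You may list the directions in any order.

+y: clear; -x: clear; -y: blocked by P2

-x: ray from P8(0, 1) has no placed part ⇒ clear
-y: nearest on ray is P2@(0, 0) ⇒ blocked
+y: ray from P8(0, 1) has no placed part ⇒ clear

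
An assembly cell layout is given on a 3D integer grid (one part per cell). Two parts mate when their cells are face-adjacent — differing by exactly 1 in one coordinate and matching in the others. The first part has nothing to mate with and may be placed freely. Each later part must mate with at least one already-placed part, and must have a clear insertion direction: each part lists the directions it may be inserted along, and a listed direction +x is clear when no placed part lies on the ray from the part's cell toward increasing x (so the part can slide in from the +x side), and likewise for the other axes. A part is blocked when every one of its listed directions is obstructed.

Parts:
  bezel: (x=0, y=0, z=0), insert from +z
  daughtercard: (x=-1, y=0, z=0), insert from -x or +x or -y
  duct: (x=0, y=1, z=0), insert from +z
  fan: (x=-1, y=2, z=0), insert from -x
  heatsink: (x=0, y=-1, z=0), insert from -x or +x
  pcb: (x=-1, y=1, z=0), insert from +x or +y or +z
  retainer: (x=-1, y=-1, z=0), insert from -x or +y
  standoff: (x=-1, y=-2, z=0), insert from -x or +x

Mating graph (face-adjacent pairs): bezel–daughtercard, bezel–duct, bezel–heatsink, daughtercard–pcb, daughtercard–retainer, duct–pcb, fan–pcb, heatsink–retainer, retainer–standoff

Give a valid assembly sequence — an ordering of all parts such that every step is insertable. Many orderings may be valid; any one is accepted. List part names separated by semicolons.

1. fan@(-1, 2, 0) [-x clear] — {fan}
2. pcb@(-1, 1, 0) [+x clear] — {fan, pcb}
3. duct@(0, 1, 0) [+z clear] — {duct, fan, pcb}
4. bezel@(0, 0, 0) [+z clear] — {bezel, duct, fan, pcb}
5. heatsink@(0, -1, 0) [-x clear] — {bezel, duct, fan, heatsink, pcb}
6. retainer@(-1, -1, 0) [-x clear] — {bezel, duct, fan, heatsink, pcb, retainer}
7. standoff@(-1, -2, 0) [-x clear] — {bezel, duct, fan, heatsink, pcb, retainer, standoff}
8. daughtercard@(-1, 0, 0) [-x clear] — {bezel, daughtercard, duct, fan, heatsink, pcb, retainer, standoff}

fan; pcb; duct; bezel; heatsink; retainer; standoff; daughtercard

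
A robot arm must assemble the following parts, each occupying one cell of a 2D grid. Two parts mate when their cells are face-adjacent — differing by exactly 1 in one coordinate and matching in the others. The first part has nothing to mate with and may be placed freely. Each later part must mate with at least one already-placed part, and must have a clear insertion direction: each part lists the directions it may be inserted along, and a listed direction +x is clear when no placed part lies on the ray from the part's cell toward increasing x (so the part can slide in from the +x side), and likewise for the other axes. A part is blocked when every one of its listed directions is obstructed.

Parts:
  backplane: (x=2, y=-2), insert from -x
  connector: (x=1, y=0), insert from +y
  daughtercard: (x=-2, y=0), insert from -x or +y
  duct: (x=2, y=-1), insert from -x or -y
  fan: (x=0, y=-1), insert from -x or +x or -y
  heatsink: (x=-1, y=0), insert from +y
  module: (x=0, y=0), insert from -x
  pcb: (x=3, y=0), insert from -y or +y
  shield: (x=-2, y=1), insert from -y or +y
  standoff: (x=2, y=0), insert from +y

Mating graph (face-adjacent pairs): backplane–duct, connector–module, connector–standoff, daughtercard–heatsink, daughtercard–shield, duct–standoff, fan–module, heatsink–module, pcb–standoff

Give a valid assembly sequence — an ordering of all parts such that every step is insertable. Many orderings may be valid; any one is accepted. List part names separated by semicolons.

1. fan@(0, -1) [-x clear] — {fan}
2. module@(0, 0) [-x clear] — {fan, module}
3. connector@(1, 0) [+y clear] — {connector, fan, module}
4. heatsink@(-1, 0) [+y clear] — {connector, fan, heatsink, module}
5. daughtercard@(-2, 0) [-x clear] — {connector, daughtercard, fan, heatsink, module}
6. standoff@(2, 0) [+y clear] — {connector, daughtercard, fan, heatsink, module, standoff}
7. pcb@(3, 0) [-y clear] — {connector, daughtercard, fan, heatsink, module, pcb, standoff}
8. shield@(-2, 1) [+y clear] — {connector, daughtercard, fan, heatsink, module, pcb, shield, standoff}
9. duct@(2, -1) [-y clear] — {connector, daughtercard, duct, fan, heatsink, module, pcb, shield, standoff}
10. backplane@(2, -2) [-x clear] — {backplane, connector, daughtercard, duct, fan, heatsink, module, pcb, shield, standoff}

fan; module; connector; heatsink; daughtercard; standoff; pcb; shield; duct; backplane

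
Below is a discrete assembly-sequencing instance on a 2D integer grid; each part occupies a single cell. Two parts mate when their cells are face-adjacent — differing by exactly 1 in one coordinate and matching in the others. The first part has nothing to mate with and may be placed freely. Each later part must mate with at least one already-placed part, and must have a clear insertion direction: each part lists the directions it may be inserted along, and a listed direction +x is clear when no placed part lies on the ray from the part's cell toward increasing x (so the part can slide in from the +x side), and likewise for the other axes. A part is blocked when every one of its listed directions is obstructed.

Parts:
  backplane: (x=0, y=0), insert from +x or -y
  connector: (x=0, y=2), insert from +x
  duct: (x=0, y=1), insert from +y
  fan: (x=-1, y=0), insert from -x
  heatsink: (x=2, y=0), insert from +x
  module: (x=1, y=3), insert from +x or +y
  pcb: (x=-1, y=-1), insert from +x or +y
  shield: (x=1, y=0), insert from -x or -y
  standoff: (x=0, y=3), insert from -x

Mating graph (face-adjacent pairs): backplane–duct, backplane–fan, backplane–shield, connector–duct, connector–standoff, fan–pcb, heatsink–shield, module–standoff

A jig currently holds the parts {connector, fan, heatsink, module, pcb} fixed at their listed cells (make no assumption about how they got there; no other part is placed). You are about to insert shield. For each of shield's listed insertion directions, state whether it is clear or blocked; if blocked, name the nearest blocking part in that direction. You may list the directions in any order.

-x: nearest on ray is fan@(-1, 0) ⇒ blocked
-y: ray from shield(1, 0) has no placed part ⇒ clear

-x: blocked by fan; -y: clear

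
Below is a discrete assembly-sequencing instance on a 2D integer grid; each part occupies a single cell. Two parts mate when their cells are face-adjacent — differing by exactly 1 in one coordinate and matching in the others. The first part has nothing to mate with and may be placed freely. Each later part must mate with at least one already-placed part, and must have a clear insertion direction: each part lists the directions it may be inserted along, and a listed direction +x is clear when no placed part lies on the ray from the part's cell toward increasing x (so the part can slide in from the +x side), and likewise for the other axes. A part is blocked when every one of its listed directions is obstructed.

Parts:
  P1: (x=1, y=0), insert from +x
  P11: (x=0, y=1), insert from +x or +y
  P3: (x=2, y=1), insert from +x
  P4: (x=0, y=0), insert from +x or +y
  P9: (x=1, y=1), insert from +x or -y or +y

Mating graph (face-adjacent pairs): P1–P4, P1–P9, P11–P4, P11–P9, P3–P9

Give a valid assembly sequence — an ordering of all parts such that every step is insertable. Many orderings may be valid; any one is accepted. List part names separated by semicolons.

1. P11@(0, 1) [+x clear] — {P11}
2. P9@(1, 1) [+x clear] — {P11, P9}
3. P3@(2, 1) [+x clear] — {P11, P3, P9}
4. P4@(0, 0) [+x clear] — {P11, P3, P4, P9}
5. P1@(1, 0) [+x clear] — {P1, P11, P3, P4, P9}

P11; P9; P3; P4; P1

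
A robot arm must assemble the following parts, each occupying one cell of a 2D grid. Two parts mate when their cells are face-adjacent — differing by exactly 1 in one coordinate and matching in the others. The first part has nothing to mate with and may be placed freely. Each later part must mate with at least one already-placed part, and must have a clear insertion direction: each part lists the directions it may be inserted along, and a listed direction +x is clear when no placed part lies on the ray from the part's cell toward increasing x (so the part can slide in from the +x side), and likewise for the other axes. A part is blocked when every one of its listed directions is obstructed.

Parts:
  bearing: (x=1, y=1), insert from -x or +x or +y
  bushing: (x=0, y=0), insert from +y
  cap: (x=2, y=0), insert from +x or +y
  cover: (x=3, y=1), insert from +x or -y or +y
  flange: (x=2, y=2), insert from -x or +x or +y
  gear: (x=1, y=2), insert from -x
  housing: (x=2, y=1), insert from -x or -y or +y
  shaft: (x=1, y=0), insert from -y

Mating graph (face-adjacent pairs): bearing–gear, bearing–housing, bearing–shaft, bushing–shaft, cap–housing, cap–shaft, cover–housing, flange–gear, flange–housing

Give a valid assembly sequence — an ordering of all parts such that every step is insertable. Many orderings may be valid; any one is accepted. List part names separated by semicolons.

housing; bearing; gear; shaft; cover; bushing; flange; cap

1. housing@(2, 1) [-x clear] — {housing}
2. bearing@(1, 1) [-x clear] — {bearing, housing}
3. gear@(1, 2) [-x clear] — {bearing, gear, housing}
4. shaft@(1, 0) [-y clear] — {bearing, gear, housing, shaft}
5. cover@(3, 1) [+x clear] — {bearing, cover, gear, housing, shaft}
6. bushing@(0, 0) [+y clear] — {bearing, bushing, cover, gear, housing, shaft}
7. flange@(2, 2) [+x clear] — {bearing, bushing, cover, flange, gear, housing, shaft}
8. cap@(2, 0) [+x clear] — {bearing, bushing, cap, cover, flange, gear, housing, shaft}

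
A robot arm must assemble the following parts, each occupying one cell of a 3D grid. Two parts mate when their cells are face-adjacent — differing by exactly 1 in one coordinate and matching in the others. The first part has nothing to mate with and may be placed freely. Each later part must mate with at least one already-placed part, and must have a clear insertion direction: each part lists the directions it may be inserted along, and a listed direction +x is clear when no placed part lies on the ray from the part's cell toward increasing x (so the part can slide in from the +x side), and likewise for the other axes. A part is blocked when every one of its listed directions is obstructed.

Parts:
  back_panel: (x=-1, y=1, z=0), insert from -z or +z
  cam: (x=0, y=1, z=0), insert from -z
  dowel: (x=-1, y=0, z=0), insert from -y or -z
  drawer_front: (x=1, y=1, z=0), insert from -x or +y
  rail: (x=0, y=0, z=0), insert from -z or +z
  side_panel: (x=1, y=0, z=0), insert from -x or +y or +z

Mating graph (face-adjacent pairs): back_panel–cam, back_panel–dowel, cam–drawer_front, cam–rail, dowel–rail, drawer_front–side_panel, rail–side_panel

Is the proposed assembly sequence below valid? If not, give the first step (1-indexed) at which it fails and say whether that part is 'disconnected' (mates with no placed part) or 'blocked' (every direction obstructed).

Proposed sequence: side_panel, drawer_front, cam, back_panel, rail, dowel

Valid

1. side_panel@(1, 0, 0) [-x clear] — {side_panel}
2. drawer_front@(1, 1, 0) [-x clear] — {drawer_front, side_panel}
3. cam@(0, 1, 0) [-z clear] — {cam, drawer_front, side_panel}
4. back_panel@(-1, 1, 0) [-z clear] — {back_panel, cam, drawer_front, side_panel}
5. rail@(0, 0, 0) [-z clear] — {back_panel, cam, drawer_front, rail, side_panel}
6. dowel@(-1, 0, 0) [-y clear] — {back_panel, cam, dowel, drawer_front, rail, side_panel}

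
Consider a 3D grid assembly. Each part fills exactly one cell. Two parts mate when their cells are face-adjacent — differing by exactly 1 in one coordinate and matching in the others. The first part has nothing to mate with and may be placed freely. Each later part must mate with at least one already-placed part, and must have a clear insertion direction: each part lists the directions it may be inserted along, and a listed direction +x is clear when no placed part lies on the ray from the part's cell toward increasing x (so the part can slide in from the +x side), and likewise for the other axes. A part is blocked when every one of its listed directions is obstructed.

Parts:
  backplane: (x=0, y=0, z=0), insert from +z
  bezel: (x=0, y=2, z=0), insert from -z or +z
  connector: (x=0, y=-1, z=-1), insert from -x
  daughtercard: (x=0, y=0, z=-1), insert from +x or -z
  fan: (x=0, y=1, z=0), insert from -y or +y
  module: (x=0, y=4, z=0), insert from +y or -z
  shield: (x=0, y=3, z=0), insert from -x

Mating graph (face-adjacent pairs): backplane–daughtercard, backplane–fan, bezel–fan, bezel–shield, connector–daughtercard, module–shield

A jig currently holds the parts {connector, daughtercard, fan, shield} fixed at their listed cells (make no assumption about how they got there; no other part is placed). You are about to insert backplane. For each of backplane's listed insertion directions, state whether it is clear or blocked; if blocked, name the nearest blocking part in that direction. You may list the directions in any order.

+z: clear

+z: ray from backplane(0, 0, 0) has no placed part ⇒ clear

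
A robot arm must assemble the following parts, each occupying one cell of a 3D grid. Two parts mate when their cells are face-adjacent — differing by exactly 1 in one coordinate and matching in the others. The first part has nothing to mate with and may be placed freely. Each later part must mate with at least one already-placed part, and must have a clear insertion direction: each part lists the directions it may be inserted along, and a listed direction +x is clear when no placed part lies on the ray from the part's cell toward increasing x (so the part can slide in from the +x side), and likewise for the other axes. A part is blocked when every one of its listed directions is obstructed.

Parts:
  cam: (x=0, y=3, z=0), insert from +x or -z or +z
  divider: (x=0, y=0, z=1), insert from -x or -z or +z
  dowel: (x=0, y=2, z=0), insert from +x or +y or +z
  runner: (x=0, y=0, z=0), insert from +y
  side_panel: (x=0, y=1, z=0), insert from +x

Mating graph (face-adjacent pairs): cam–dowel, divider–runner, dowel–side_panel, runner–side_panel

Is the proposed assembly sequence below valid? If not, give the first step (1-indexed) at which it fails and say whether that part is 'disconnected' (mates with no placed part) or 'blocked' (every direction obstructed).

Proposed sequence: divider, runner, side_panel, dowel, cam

1. divider@(0, 0, 1) [-x clear] — {divider}
2. runner@(0, 0, 0) [+y clear] — {divider, runner}
3. side_panel@(0, 1, 0) [+x clear] — {divider, runner, side_panel}
4. dowel@(0, 2, 0) [+x clear] — {divider, dowel, runner, side_panel}
5. cam@(0, 3, 0) [+x clear] — {cam, divider, dowel, runner, side_panel}

Valid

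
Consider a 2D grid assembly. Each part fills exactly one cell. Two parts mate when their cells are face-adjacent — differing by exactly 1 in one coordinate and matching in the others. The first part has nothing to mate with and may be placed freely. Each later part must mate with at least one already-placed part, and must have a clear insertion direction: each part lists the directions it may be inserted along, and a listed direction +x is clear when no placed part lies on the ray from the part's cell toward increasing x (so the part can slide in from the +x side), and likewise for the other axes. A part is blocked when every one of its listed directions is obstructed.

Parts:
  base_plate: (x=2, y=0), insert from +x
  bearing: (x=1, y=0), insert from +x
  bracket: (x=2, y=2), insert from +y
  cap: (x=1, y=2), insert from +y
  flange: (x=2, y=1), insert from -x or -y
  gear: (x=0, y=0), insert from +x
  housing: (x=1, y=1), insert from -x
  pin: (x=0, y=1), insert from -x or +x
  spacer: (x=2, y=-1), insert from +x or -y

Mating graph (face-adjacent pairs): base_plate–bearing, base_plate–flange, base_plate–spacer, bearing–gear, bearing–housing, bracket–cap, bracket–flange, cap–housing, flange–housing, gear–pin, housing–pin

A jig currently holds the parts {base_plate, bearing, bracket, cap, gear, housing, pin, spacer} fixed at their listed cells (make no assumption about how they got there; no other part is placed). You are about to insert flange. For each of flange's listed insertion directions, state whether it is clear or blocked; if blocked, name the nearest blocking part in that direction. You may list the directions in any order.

-x: blocked by housing; -y: blocked by base_plate

-x: nearest on ray is housing@(1, 1) ⇒ blocked
-y: nearest on ray is base_plate@(2, 0) ⇒ blocked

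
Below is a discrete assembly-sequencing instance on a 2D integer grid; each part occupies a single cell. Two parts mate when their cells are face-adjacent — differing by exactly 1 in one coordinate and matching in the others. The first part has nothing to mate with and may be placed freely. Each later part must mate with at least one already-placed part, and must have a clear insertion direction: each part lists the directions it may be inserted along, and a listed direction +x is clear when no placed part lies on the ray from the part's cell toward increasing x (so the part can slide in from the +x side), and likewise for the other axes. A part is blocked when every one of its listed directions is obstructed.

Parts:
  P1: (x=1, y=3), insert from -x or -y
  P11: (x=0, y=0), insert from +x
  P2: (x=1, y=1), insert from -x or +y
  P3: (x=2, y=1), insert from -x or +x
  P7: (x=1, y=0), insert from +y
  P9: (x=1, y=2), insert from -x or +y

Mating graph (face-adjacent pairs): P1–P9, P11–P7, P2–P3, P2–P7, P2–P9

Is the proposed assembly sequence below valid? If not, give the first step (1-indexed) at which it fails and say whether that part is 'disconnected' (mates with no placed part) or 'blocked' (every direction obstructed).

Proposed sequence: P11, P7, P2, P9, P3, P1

1. P11@(0, 0) [+x clear] — {P11}
2. P7@(1, 0) [+y clear] — {P11, P7}
3. P2@(1, 1) [-x clear] — {P11, P2, P7}
4. P9@(1, 2) [-x clear] — {P11, P2, P7, P9}
5. P3@(2, 1) [+x clear] — {P11, P2, P3, P7, P9}
6. P1@(1, 3) [-x clear] — {P1, P11, P2, P3, P7, P9}

Valid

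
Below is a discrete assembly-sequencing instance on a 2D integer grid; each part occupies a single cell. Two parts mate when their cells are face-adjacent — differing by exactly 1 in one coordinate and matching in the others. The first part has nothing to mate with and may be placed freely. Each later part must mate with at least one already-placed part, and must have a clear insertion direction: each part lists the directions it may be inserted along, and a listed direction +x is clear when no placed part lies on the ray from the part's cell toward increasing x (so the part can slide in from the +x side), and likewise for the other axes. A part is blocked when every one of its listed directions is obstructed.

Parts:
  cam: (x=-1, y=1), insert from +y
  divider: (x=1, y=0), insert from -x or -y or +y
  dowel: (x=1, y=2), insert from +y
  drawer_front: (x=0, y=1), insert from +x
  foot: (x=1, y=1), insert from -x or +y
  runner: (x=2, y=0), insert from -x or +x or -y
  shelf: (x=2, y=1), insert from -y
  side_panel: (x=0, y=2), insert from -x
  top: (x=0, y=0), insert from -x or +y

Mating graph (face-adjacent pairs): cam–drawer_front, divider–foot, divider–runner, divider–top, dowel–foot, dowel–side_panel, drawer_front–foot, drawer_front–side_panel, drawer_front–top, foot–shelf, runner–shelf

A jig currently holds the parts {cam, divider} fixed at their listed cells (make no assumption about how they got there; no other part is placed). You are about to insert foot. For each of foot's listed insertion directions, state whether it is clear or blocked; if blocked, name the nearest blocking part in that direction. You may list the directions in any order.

+y: clear; -x: blocked by cam

-x: nearest on ray is cam@(-1, 1) ⇒ blocked
+y: ray from foot(1, 1) has no placed part ⇒ clear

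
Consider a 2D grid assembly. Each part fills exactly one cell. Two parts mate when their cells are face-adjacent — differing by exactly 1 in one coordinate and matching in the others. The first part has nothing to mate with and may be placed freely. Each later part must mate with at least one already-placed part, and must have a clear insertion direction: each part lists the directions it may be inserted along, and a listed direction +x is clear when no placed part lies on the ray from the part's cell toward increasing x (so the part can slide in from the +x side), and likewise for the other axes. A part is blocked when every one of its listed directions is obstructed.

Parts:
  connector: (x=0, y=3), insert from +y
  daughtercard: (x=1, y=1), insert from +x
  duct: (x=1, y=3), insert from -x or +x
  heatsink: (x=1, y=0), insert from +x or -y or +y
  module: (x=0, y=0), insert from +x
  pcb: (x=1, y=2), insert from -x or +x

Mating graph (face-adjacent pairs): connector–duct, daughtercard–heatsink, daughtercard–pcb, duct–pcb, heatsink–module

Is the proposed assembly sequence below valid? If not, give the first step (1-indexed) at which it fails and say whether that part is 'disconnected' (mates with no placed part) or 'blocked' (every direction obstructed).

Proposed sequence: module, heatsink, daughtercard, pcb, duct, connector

Valid

1. module@(0, 0) [+x clear] — {module}
2. heatsink@(1, 0) [+x clear] — {heatsink, module}
3. daughtercard@(1, 1) [+x clear] — {daughtercard, heatsink, module}
4. pcb@(1, 2) [-x clear] — {daughtercard, heatsink, module, pcb}
5. duct@(1, 3) [-x clear] — {daughtercard, duct, heatsink, module, pcb}
6. connector@(0, 3) [+y clear] — {connector, daughtercard, duct, heatsink, module, pcb}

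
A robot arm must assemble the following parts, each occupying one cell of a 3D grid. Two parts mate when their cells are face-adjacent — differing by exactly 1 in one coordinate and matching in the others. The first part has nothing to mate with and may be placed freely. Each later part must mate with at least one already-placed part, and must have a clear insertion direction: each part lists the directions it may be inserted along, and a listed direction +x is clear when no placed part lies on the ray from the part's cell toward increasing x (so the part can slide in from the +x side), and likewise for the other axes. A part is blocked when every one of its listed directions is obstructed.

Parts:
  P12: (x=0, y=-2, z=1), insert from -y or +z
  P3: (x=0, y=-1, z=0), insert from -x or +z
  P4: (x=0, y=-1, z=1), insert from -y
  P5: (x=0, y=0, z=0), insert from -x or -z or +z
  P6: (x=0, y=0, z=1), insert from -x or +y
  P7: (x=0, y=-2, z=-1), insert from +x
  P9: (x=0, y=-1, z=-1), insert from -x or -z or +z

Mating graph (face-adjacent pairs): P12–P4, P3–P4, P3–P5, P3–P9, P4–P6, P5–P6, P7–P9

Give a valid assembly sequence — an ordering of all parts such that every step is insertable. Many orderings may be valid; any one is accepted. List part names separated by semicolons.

P5; P3; P6; P4; P12; P9; P7

1. P5@(0, 0, 0) [-x clear] — {P5}
2. P3@(0, -1, 0) [-x clear] — {P3, P5}
3. P6@(0, 0, 1) [-x clear] — {P3, P5, P6}
4. P4@(0, -1, 1) [-y clear] — {P3, P4, P5, P6}
5. P12@(0, -2, 1) [-y clear] — {P12, P3, P4, P5, P6}
6. P9@(0, -1, -1) [-x clear] — {P12, P3, P4, P5, P6, P9}
7. P7@(0, -2, -1) [+x clear] — {P12, P3, P4, P5, P6, P7, P9}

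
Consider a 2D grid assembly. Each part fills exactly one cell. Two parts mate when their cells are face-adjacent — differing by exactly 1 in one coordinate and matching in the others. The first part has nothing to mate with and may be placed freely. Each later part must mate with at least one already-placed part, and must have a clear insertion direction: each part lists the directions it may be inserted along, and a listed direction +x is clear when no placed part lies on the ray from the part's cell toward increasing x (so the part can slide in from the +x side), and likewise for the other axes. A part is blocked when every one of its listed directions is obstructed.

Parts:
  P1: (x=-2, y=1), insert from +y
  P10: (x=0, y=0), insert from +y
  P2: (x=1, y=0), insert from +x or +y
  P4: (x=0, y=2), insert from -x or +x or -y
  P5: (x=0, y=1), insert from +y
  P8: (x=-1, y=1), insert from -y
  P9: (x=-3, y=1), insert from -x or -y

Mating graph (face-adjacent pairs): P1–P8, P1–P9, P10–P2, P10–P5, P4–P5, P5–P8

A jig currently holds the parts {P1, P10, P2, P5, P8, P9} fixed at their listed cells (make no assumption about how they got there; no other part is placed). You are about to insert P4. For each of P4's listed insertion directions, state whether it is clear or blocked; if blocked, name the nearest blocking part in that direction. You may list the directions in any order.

+x: clear; -x: clear; -y: blocked by P5

-x: ray from P4(0, 2) has no placed part ⇒ clear
+x: ray from P4(0, 2) has no placed part ⇒ clear
-y: nearest on ray is P5@(0, 1) ⇒ blocked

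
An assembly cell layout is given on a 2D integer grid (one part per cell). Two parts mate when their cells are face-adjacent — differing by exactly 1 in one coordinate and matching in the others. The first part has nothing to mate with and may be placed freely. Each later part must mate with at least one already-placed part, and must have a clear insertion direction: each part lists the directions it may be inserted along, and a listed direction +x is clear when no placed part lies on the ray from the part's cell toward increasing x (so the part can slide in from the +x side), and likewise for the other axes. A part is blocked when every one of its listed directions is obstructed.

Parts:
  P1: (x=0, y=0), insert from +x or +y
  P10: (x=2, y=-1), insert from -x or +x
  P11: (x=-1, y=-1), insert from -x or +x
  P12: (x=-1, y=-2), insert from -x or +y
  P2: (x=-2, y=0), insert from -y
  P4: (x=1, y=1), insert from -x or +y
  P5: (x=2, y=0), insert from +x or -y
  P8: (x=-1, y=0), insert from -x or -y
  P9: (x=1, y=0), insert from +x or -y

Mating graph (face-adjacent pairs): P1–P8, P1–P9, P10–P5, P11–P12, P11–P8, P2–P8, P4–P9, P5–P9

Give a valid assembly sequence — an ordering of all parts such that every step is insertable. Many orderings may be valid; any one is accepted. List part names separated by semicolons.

1. P4@(1, 1) [-x clear] — {P4}
2. P9@(1, 0) [+x clear] — {P4, P9}
3. P1@(0, 0) [+y clear] — {P1, P4, P9}
4. P5@(2, 0) [+x clear] — {P1, P4, P5, P9}
5. P10@(2, -1) [-x clear] — {P1, P10, P4, P5, P9}
6. P8@(-1, 0) [-x clear] — {P1, P10, P4, P5, P8, P9}
7. P2@(-2, 0) [-y clear] — {P1, P10, P2, P4, P5, P8, P9}
8. P11@(-1, -1) [-x clear] — {P1, P10, P11, P2, P4, P5, P8, P9}
9. P12@(-1, -2) [-x clear] — {P1, P10, P11, P12, P2, P4, P5, P8, P9}

P4; P9; P1; P5; P10; P8; P2; P11; P12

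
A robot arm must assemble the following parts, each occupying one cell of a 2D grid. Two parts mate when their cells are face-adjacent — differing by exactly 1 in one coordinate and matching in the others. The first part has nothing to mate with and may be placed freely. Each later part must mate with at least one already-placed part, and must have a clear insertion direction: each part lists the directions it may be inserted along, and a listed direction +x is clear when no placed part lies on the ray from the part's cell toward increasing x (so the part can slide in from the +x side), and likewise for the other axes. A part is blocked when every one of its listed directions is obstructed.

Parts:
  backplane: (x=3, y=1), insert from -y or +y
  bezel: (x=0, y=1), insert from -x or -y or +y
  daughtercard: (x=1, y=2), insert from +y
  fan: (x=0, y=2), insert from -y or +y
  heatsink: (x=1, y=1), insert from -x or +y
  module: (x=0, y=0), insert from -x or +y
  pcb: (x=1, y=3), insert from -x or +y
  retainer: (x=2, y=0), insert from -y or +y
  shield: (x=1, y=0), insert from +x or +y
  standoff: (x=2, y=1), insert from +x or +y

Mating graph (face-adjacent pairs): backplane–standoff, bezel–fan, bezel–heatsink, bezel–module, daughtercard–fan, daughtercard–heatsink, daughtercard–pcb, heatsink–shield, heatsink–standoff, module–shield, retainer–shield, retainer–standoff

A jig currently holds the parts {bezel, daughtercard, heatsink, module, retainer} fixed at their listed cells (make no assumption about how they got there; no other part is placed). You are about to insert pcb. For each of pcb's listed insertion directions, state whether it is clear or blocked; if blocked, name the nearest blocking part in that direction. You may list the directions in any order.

+y: clear; -x: clear

-x: ray from pcb(1, 3) has no placed part ⇒ clear
+y: ray from pcb(1, 3) has no placed part ⇒ clear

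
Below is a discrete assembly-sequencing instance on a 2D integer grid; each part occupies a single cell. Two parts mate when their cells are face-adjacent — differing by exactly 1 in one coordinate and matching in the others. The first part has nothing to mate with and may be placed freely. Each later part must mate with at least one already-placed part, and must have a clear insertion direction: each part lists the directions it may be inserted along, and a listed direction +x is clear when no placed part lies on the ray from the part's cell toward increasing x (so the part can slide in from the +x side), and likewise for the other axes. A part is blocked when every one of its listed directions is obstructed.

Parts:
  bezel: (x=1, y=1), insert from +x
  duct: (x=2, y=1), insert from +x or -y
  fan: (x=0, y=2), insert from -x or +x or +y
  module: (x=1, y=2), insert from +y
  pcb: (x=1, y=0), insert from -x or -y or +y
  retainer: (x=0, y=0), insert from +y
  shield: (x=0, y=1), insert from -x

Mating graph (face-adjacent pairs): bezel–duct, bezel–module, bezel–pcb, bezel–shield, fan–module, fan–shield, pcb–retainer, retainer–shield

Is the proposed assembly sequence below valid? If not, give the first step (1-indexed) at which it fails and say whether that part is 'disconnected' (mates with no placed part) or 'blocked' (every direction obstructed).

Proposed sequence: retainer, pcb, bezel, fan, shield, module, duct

1. retainer@(0, 0) [+y clear] — {retainer}
2. pcb@(1, 0) [-y clear] — {pcb, retainer}
3. bezel@(1, 1) [+x clear] — {bezel, pcb, retainer}
4. fan@(0, 2) — no placed neighbour ⇒ disconnected

Invalid at step 4 (disconnected)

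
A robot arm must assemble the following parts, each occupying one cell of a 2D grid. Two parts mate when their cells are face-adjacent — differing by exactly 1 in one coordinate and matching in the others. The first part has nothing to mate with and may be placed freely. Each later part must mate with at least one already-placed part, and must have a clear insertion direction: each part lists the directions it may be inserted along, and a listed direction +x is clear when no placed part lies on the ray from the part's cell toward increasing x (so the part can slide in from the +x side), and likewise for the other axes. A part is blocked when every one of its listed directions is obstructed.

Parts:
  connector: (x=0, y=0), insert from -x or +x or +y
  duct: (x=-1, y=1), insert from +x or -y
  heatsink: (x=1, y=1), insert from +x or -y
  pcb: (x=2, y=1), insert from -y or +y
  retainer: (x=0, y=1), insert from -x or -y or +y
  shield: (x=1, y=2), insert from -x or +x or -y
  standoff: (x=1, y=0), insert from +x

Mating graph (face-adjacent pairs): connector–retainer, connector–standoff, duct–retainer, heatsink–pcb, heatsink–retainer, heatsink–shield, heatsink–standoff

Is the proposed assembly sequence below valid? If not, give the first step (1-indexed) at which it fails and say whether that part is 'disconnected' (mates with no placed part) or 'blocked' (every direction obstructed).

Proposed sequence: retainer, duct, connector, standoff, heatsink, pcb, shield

1. retainer@(0, 1) [-x clear] — {retainer}
2. duct@(-1, 1) [-y clear] — {duct, retainer}
3. connector@(0, 0) [-x clear] — {connector, duct, retainer}
4. standoff@(1, 0) [+x clear] — {connector, duct, retainer, standoff}
5. heatsink@(1, 1) [+x clear] — {connector, duct, heatsink, retainer, standoff}
6. pcb@(2, 1) [-y clear] — {connector, duct, heatsink, pcb, retainer, standoff}
7. shield@(1, 2) [-x clear] — {connector, duct, heatsink, pcb, retainer, shield, standoff}

Valid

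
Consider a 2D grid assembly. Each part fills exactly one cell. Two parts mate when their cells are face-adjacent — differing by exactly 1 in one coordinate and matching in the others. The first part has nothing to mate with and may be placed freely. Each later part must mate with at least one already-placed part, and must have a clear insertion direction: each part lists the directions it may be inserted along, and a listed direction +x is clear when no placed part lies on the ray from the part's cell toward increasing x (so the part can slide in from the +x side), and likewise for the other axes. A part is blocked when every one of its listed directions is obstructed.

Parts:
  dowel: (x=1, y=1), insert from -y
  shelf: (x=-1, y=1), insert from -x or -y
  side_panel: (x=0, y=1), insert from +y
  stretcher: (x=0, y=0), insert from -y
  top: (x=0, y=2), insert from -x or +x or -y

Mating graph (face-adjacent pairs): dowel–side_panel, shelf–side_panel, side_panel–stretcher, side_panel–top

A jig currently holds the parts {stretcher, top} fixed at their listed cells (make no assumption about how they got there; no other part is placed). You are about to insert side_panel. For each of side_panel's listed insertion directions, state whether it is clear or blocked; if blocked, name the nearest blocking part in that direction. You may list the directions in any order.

+y: nearest on ray is top@(0, 2) ⇒ blocked

+y: blocked by top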